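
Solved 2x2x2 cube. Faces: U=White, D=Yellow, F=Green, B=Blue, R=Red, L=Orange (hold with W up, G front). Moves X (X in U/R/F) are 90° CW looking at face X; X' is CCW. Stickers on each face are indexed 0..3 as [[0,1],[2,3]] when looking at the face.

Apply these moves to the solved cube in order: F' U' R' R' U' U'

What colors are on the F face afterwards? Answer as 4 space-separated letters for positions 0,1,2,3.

Answer: G R G Y

Derivation:
After move 1 (F'): F=GGGG U=WWRR R=YRYR D=OOYY L=OWOW
After move 2 (U'): U=WRWR F=OWGG R=GGYR B=YRBB L=BBOW
After move 3 (R'): R=GRGY U=WBWY F=ORGR D=OWYG B=YROB
After move 4 (R'): R=RYGG U=WOWY F=OBGY D=ORYR B=GRWB
After move 5 (U'): U=OYWW F=BBGY R=OBGG B=RYWB L=GROW
After move 6 (U'): U=YWOW F=GRGY R=BBGG B=OBWB L=RYOW
Query: F face = GRGY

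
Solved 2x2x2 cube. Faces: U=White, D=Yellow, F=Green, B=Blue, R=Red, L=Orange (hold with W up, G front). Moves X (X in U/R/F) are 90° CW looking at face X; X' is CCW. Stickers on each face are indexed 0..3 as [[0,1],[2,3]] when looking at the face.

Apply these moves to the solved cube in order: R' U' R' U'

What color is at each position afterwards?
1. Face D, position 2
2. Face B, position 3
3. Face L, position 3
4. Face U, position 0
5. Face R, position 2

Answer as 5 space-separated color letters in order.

Answer: Y B O Y G

Derivation:
After move 1 (R'): R=RRRR U=WBWB F=GWGW D=YGYG B=YBYB
After move 2 (U'): U=BBWW F=OOGW R=GWRR B=RRYB L=YBOO
After move 3 (R'): R=WRGR U=BYWR F=OBGW D=YOYW B=GRGB
After move 4 (U'): U=YRBW F=YBGW R=OBGR B=WRGB L=GROO
Query 1: D[2] = Y
Query 2: B[3] = B
Query 3: L[3] = O
Query 4: U[0] = Y
Query 5: R[2] = G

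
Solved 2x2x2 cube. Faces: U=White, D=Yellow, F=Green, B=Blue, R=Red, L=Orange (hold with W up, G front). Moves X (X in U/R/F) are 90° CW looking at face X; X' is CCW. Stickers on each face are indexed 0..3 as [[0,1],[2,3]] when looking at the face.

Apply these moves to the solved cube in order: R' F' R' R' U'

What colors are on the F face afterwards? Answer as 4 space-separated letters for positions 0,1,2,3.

Answer: O B G Y

Derivation:
After move 1 (R'): R=RRRR U=WBWB F=GWGW D=YGYG B=YBYB
After move 2 (F'): F=WWGG U=WBRR R=GRYR D=OOYG L=OBOW
After move 3 (R'): R=RRGY U=WYRY F=WBGR D=OWYG B=GBOB
After move 4 (R'): R=RYRG U=WORG F=WYGY D=OBYR B=GBWB
After move 5 (U'): U=OGWR F=OBGY R=WYRG B=RYWB L=GBOW
Query: F face = OBGY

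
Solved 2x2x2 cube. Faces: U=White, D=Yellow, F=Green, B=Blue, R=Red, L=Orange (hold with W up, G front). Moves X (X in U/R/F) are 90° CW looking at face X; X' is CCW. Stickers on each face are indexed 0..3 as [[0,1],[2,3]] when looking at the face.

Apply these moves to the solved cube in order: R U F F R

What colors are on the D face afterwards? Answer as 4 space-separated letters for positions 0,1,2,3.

Answer: G W Y O

Derivation:
After move 1 (R): R=RRRR U=WGWG F=GYGY D=YBYB B=WBWB
After move 2 (U): U=WWGG F=RRGY R=WBRR B=OOWB L=GYOO
After move 3 (F): F=GRYR U=WWOY R=GBGR D=RWYB L=GYOB
After move 4 (F): F=YGRR U=WWBY R=OBYR D=GGYB L=GROW
After move 5 (R): R=YORB U=WGBR F=YGRB D=GWYO B=YOWB
Query: D face = GWYO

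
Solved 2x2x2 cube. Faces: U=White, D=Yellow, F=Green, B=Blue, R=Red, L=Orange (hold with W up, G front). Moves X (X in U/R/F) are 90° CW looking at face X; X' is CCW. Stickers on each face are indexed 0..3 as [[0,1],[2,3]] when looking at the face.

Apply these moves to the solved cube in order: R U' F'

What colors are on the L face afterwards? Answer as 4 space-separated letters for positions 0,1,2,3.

Answer: W W O W

Derivation:
After move 1 (R): R=RRRR U=WGWG F=GYGY D=YBYB B=WBWB
After move 2 (U'): U=GGWW F=OOGY R=GYRR B=RRWB L=WBOO
After move 3 (F'): F=OYOG U=GGGR R=BYYR D=BOYB L=WWOW
Query: L face = WWOW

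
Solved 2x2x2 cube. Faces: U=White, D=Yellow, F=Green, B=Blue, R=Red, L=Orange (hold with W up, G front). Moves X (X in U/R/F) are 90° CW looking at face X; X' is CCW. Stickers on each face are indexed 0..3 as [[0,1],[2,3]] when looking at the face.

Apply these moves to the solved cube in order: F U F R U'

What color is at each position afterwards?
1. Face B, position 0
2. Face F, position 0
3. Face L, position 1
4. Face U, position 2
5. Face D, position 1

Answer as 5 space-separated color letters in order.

After move 1 (F): F=GGGG U=WWOO R=WRWR D=RRYY L=OYOY
After move 2 (U): U=OWOW F=WRGG R=BBWR B=OYBB L=GGOY
After move 3 (F): F=GWGR U=OWYG R=OBWR D=WBYY L=GROR
After move 4 (R): R=WORB U=OWYR F=GBGY D=WBYO B=GYWB
After move 5 (U'): U=WROY F=GRGY R=GBRB B=WOWB L=GYOR
Query 1: B[0] = W
Query 2: F[0] = G
Query 3: L[1] = Y
Query 4: U[2] = O
Query 5: D[1] = B

Answer: W G Y O B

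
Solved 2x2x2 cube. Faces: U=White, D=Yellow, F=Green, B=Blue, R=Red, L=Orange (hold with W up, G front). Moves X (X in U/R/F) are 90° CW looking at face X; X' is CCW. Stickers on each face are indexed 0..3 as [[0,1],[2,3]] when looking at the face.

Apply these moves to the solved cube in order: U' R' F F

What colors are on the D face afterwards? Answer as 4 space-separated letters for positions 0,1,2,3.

After move 1 (U'): U=WWWW F=OOGG R=GGRR B=RRBB L=BBOO
After move 2 (R'): R=GRGR U=WBWR F=OWGW D=YOYG B=YRYB
After move 3 (F): F=GOWW U=WBOB R=WRRR D=GGYG L=BYOO
After move 4 (F): F=WGWO U=WBOY R=ORBR D=RWYG L=BGOG
Query: D face = RWYG

Answer: R W Y G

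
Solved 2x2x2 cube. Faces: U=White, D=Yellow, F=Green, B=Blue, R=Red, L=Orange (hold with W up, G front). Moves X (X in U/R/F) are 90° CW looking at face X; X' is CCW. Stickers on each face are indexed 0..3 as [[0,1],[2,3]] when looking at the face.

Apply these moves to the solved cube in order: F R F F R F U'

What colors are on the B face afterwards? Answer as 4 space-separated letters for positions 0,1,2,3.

After move 1 (F): F=GGGG U=WWOO R=WRWR D=RRYY L=OYOY
After move 2 (R): R=WWRR U=WGOG F=GRGY D=RBYB B=OBWB
After move 3 (F): F=GGYR U=WGYY R=OWGR D=RWYB L=OROB
After move 4 (F): F=YGRG U=WGBR R=YWYR D=GOYB L=OROW
After move 5 (R): R=YYRW U=WGBG F=YORB D=GWYO B=RBGB
After move 6 (F): F=RYBO U=WGWR R=BYGW D=RYYO L=OGOW
After move 7 (U'): U=GRWW F=OGBO R=RYGW B=BYGB L=RBOW
Query: B face = BYGB

Answer: B Y G B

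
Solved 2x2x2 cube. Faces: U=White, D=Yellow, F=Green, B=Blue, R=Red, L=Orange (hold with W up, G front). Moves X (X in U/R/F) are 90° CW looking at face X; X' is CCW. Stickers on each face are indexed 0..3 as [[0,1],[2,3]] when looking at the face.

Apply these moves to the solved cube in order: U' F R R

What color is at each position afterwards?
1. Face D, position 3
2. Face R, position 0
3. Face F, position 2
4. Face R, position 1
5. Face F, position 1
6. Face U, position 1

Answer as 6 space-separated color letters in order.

After move 1 (U'): U=WWWW F=OOGG R=GGRR B=RRBB L=BBOO
After move 2 (F): F=GOGO U=WWOB R=WGWR D=RGYY L=BYOY
After move 3 (R): R=WWRG U=WOOO F=GGGY D=RBYR B=BRWB
After move 4 (R): R=RWGW U=WGOY F=GBGR D=RWYB B=OROB
Query 1: D[3] = B
Query 2: R[0] = R
Query 3: F[2] = G
Query 4: R[1] = W
Query 5: F[1] = B
Query 6: U[1] = G

Answer: B R G W B G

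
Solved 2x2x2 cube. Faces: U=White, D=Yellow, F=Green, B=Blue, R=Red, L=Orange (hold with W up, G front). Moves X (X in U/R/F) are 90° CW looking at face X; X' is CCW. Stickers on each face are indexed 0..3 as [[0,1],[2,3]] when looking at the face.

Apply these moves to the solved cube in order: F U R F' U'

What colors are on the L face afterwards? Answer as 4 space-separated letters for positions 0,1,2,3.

After move 1 (F): F=GGGG U=WWOO R=WRWR D=RRYY L=OYOY
After move 2 (U): U=OWOW F=WRGG R=BBWR B=OYBB L=GGOY
After move 3 (R): R=WBRB U=OROG F=WRGY D=RBYO B=WYWB
After move 4 (F'): F=RYWG U=ORWR R=BBRB D=GYYO L=GGOO
After move 5 (U'): U=RROW F=GGWG R=RYRB B=BBWB L=WYOO
Query: L face = WYOO

Answer: W Y O O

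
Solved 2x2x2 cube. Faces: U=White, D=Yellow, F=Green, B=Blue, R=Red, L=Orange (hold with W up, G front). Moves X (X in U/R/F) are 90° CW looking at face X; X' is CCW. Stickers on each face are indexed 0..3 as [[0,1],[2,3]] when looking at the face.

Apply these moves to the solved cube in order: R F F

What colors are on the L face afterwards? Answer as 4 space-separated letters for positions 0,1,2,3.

Answer: O R O R

Derivation:
After move 1 (R): R=RRRR U=WGWG F=GYGY D=YBYB B=WBWB
After move 2 (F): F=GGYY U=WGOO R=WRGR D=RRYB L=OYOB
After move 3 (F): F=YGYG U=WGBY R=OROR D=GWYB L=OROR
Query: L face = OROR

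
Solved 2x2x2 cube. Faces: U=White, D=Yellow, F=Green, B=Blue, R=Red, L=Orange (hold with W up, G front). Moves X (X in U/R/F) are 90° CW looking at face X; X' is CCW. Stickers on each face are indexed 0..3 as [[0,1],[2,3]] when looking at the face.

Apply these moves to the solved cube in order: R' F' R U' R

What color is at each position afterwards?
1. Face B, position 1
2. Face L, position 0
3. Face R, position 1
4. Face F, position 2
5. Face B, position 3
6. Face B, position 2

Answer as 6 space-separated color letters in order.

After move 1 (R'): R=RRRR U=WBWB F=GWGW D=YGYG B=YBYB
After move 2 (F'): F=WWGG U=WBRR R=GRYR D=OOYG L=OBOW
After move 3 (R): R=YGRR U=WWRG F=WOGG D=OYYY B=RBBB
After move 4 (U'): U=WGWR F=OBGG R=WORR B=YGBB L=RBOW
After move 5 (R): R=RWRO U=WBWG F=OYGY D=OBYY B=RGGB
Query 1: B[1] = G
Query 2: L[0] = R
Query 3: R[1] = W
Query 4: F[2] = G
Query 5: B[3] = B
Query 6: B[2] = G

Answer: G R W G B G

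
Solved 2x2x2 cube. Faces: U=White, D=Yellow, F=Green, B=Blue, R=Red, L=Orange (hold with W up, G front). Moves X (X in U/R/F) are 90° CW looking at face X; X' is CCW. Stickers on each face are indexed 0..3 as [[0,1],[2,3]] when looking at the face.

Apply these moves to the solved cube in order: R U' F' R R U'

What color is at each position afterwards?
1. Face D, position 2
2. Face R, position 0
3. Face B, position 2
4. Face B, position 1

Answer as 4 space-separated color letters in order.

Answer: Y O Y Y

Derivation:
After move 1 (R): R=RRRR U=WGWG F=GYGY D=YBYB B=WBWB
After move 2 (U'): U=GGWW F=OOGY R=GYRR B=RRWB L=WBOO
After move 3 (F'): F=OYOG U=GGGR R=BYYR D=BOYB L=WWOW
After move 4 (R): R=YBRY U=GYGG F=OOOB D=BWYR B=RRGB
After move 5 (R): R=RYYB U=GOGB F=OWOR D=BGYR B=GRYB
After move 6 (U'): U=OBGG F=WWOR R=OWYB B=RYYB L=GROW
Query 1: D[2] = Y
Query 2: R[0] = O
Query 3: B[2] = Y
Query 4: B[1] = Y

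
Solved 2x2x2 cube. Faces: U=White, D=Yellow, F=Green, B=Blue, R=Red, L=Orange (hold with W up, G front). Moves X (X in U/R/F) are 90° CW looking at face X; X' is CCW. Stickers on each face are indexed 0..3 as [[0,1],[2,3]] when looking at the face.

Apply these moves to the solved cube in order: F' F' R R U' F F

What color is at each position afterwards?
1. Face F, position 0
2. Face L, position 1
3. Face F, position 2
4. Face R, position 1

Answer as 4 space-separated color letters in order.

Answer: B R R B

Derivation:
After move 1 (F'): F=GGGG U=WWRR R=YRYR D=OOYY L=OWOW
After move 2 (F'): F=GGGG U=WWYY R=OROR D=WWYY L=OROR
After move 3 (R): R=OORR U=WGYG F=GWGY D=WBYB B=YBWB
After move 4 (R): R=RORO U=WWYY F=GBGB D=WWYY B=GBGB
After move 5 (U'): U=WYWY F=ORGB R=GBRO B=ROGB L=GBOR
After move 6 (F): F=GOBR U=WYRB R=WBYO D=RGYY L=GWOW
After move 7 (F): F=BGRO U=WYWW R=RBBO D=YWYY L=GROG
Query 1: F[0] = B
Query 2: L[1] = R
Query 3: F[2] = R
Query 4: R[1] = B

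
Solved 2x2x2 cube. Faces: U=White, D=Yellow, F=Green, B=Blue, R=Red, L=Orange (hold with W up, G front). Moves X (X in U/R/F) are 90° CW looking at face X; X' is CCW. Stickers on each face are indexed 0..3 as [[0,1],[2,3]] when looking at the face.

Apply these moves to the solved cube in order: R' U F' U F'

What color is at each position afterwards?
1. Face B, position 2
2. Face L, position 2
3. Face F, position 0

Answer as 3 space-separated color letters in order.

Answer: Y O B

Derivation:
After move 1 (R'): R=RRRR U=WBWB F=GWGW D=YGYG B=YBYB
After move 2 (U): U=WWBB F=RRGW R=YBRR B=OOYB L=GWOO
After move 3 (F'): F=RWRG U=WWYR R=GBYR D=WOYG L=GBOB
After move 4 (U): U=YWRW F=GBRG R=OOYR B=GBYB L=RWOB
After move 5 (F'): F=BGGR U=YWOY R=OOWR D=WBYG L=RWOR
Query 1: B[2] = Y
Query 2: L[2] = O
Query 3: F[0] = B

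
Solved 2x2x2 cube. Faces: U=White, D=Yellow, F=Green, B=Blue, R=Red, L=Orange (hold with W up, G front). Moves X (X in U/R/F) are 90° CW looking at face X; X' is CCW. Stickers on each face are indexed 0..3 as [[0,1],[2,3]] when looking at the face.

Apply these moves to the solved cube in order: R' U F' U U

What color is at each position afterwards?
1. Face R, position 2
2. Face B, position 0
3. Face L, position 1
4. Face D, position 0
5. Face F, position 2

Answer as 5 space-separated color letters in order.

Answer: Y R B W R

Derivation:
After move 1 (R'): R=RRRR U=WBWB F=GWGW D=YGYG B=YBYB
After move 2 (U): U=WWBB F=RRGW R=YBRR B=OOYB L=GWOO
After move 3 (F'): F=RWRG U=WWYR R=GBYR D=WOYG L=GBOB
After move 4 (U): U=YWRW F=GBRG R=OOYR B=GBYB L=RWOB
After move 5 (U): U=RYWW F=OORG R=GBYR B=RWYB L=GBOB
Query 1: R[2] = Y
Query 2: B[0] = R
Query 3: L[1] = B
Query 4: D[0] = W
Query 5: F[2] = R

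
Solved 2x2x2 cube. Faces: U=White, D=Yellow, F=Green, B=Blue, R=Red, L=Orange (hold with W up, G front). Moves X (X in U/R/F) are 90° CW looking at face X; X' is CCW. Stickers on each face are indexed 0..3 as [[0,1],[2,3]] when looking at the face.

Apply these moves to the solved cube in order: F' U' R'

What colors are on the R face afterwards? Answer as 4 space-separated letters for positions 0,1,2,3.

After move 1 (F'): F=GGGG U=WWRR R=YRYR D=OOYY L=OWOW
After move 2 (U'): U=WRWR F=OWGG R=GGYR B=YRBB L=BBOW
After move 3 (R'): R=GRGY U=WBWY F=ORGR D=OWYG B=YROB
Query: R face = GRGY

Answer: G R G Y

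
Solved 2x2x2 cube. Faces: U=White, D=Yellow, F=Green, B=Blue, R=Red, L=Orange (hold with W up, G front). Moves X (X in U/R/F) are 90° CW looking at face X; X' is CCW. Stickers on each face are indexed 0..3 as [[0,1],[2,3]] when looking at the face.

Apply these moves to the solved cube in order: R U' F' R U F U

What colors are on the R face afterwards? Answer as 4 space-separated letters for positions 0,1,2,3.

Answer: W W Y Y

Derivation:
After move 1 (R): R=RRRR U=WGWG F=GYGY D=YBYB B=WBWB
After move 2 (U'): U=GGWW F=OOGY R=GYRR B=RRWB L=WBOO
After move 3 (F'): F=OYOG U=GGGR R=BYYR D=BOYB L=WWOW
After move 4 (R): R=YBRY U=GYGG F=OOOB D=BWYR B=RRGB
After move 5 (U): U=GGGY F=YBOB R=RRRY B=WWGB L=OOOW
After move 6 (F): F=OYBB U=GGWO R=GRYY D=RRYR L=OBOW
After move 7 (U): U=WGOG F=GRBB R=WWYY B=OBGB L=OYOW
Query: R face = WWYY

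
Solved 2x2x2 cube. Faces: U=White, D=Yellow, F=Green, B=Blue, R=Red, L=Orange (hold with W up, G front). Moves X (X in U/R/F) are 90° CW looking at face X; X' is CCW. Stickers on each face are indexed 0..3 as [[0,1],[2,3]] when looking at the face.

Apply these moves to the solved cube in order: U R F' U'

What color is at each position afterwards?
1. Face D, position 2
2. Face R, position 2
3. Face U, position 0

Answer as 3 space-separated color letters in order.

Answer: Y Y R

Derivation:
After move 1 (U): U=WWWW F=RRGG R=BBRR B=OOBB L=GGOO
After move 2 (R): R=RBRB U=WRWG F=RYGY D=YBYO B=WOWB
After move 3 (F'): F=YYRG U=WRRR R=BBYB D=GOYO L=GGOW
After move 4 (U'): U=RRWR F=GGRG R=YYYB B=BBWB L=WOOW
Query 1: D[2] = Y
Query 2: R[2] = Y
Query 3: U[0] = R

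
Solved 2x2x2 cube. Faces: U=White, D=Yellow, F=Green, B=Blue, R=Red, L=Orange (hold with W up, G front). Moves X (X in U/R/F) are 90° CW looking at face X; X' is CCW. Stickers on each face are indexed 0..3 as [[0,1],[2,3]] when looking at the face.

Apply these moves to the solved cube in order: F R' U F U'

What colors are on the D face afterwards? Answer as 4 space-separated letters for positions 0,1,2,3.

Answer: W Y Y G

Derivation:
After move 1 (F): F=GGGG U=WWOO R=WRWR D=RRYY L=OYOY
After move 2 (R'): R=RRWW U=WBOB F=GWGO D=RGYG B=YBRB
After move 3 (U): U=OWBB F=RRGO R=YBWW B=OYRB L=GWOY
After move 4 (F): F=GROR U=OWYW R=BBBW D=WYYG L=GROG
After move 5 (U'): U=WWOY F=GROR R=GRBW B=BBRB L=OYOG
Query: D face = WYYG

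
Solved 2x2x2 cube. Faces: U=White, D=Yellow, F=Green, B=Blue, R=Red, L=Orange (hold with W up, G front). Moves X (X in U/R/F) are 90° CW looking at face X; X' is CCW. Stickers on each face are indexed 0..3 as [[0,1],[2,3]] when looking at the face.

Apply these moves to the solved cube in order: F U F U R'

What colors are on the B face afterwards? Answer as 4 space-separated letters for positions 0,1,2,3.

Answer: Y R B B

Derivation:
After move 1 (F): F=GGGG U=WWOO R=WRWR D=RRYY L=OYOY
After move 2 (U): U=OWOW F=WRGG R=BBWR B=OYBB L=GGOY
After move 3 (F): F=GWGR U=OWYG R=OBWR D=WBYY L=GROR
After move 4 (U): U=YOGW F=OBGR R=OYWR B=GRBB L=GWOR
After move 5 (R'): R=YROW U=YBGG F=OOGW D=WBYR B=YRBB
Query: B face = YRBB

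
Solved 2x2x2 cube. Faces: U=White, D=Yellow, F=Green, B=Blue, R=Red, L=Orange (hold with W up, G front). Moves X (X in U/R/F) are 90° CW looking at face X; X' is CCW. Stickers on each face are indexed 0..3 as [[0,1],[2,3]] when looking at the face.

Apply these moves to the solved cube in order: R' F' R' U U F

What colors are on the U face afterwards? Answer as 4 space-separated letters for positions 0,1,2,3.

After move 1 (R'): R=RRRR U=WBWB F=GWGW D=YGYG B=YBYB
After move 2 (F'): F=WWGG U=WBRR R=GRYR D=OOYG L=OBOW
After move 3 (R'): R=RRGY U=WYRY F=WBGR D=OWYG B=GBOB
After move 4 (U): U=RWYY F=RRGR R=GBGY B=OBOB L=WBOW
After move 5 (U): U=YRYW F=GBGR R=OBGY B=WBOB L=RROW
After move 6 (F): F=GGRB U=YRWR R=YBWY D=GOYG L=ROOW
Query: U face = YRWR

Answer: Y R W R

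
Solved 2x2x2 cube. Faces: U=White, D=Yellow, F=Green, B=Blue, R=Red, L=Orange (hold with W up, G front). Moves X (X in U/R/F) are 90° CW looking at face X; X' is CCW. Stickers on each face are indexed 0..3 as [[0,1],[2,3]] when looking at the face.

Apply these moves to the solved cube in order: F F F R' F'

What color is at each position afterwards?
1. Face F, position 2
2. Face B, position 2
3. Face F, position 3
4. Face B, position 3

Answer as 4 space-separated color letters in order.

Answer: G O G B

Derivation:
After move 1 (F): F=GGGG U=WWOO R=WRWR D=RRYY L=OYOY
After move 2 (F): F=GGGG U=WWYY R=OROR D=WWYY L=OROR
After move 3 (F): F=GGGG U=WWRR R=YRYR D=OOYY L=OWOW
After move 4 (R'): R=RRYY U=WBRB F=GWGR D=OGYG B=YBOB
After move 5 (F'): F=WRGG U=WBRY R=GROY D=WWYG L=OBOR
Query 1: F[2] = G
Query 2: B[2] = O
Query 3: F[3] = G
Query 4: B[3] = B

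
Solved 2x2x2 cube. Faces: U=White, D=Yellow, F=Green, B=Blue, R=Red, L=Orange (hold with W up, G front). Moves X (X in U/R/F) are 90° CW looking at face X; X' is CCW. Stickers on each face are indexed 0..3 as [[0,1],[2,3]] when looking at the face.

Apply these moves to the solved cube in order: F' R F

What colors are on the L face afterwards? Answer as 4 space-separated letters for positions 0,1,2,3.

Answer: O O O B

Derivation:
After move 1 (F'): F=GGGG U=WWRR R=YRYR D=OOYY L=OWOW
After move 2 (R): R=YYRR U=WGRG F=GOGY D=OBYB B=RBWB
After move 3 (F): F=GGYO U=WGWW R=RYGR D=RYYB L=OOOB
Query: L face = OOOB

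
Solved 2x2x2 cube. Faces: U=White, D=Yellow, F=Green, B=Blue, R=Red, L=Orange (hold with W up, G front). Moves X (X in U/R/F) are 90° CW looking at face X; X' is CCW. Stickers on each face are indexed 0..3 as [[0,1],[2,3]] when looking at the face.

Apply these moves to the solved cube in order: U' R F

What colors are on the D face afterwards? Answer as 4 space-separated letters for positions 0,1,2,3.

Answer: R R Y R

Derivation:
After move 1 (U'): U=WWWW F=OOGG R=GGRR B=RRBB L=BBOO
After move 2 (R): R=RGRG U=WOWG F=OYGY D=YBYR B=WRWB
After move 3 (F): F=GOYY U=WOOB R=WGGG D=RRYR L=BYOB
Query: D face = RRYR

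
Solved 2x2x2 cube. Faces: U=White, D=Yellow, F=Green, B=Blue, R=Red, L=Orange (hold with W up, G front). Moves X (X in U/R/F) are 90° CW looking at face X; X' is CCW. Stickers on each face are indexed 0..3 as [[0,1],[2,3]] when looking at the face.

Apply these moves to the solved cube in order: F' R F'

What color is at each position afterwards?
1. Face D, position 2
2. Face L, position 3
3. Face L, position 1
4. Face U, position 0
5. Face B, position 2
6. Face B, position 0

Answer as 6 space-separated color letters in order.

Answer: Y R G W W R

Derivation:
After move 1 (F'): F=GGGG U=WWRR R=YRYR D=OOYY L=OWOW
After move 2 (R): R=YYRR U=WGRG F=GOGY D=OBYB B=RBWB
After move 3 (F'): F=OYGG U=WGYR R=BYOR D=WWYB L=OGOR
Query 1: D[2] = Y
Query 2: L[3] = R
Query 3: L[1] = G
Query 4: U[0] = W
Query 5: B[2] = W
Query 6: B[0] = R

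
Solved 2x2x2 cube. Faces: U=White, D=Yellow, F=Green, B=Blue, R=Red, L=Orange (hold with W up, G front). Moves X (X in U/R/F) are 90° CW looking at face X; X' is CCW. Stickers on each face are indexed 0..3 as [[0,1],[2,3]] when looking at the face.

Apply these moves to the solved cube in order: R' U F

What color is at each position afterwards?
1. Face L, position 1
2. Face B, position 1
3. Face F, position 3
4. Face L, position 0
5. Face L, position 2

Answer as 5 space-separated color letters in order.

After move 1 (R'): R=RRRR U=WBWB F=GWGW D=YGYG B=YBYB
After move 2 (U): U=WWBB F=RRGW R=YBRR B=OOYB L=GWOO
After move 3 (F): F=GRWR U=WWOW R=BBBR D=RYYG L=GYOG
Query 1: L[1] = Y
Query 2: B[1] = O
Query 3: F[3] = R
Query 4: L[0] = G
Query 5: L[2] = O

Answer: Y O R G O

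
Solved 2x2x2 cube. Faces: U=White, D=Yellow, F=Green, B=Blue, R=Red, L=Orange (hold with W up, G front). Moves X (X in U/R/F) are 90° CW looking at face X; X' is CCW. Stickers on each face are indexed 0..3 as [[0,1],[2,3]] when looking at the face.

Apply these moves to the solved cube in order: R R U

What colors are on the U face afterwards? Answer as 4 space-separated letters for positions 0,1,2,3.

After move 1 (R): R=RRRR U=WGWG F=GYGY D=YBYB B=WBWB
After move 2 (R): R=RRRR U=WYWY F=GBGB D=YWYW B=GBGB
After move 3 (U): U=WWYY F=RRGB R=GBRR B=OOGB L=GBOO
Query: U face = WWYY

Answer: W W Y Y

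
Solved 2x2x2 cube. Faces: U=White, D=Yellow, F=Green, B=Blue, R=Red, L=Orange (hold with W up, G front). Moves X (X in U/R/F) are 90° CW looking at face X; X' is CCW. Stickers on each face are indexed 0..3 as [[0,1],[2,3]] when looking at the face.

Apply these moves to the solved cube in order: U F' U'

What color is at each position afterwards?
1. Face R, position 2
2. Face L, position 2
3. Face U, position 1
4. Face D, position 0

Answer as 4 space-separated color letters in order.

After move 1 (U): U=WWWW F=RRGG R=BBRR B=OOBB L=GGOO
After move 2 (F'): F=RGRG U=WWBR R=YBYR D=GOYY L=GWOW
After move 3 (U'): U=WRWB F=GWRG R=RGYR B=YBBB L=OOOW
Query 1: R[2] = Y
Query 2: L[2] = O
Query 3: U[1] = R
Query 4: D[0] = G

Answer: Y O R G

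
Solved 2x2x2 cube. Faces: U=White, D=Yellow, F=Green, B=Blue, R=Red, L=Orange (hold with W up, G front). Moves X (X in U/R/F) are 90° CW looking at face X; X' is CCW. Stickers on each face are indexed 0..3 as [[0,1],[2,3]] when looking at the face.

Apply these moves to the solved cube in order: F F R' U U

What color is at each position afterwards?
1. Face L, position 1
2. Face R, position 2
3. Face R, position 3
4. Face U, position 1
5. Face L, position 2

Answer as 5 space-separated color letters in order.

Answer: R O O Y O

Derivation:
After move 1 (F): F=GGGG U=WWOO R=WRWR D=RRYY L=OYOY
After move 2 (F): F=GGGG U=WWYY R=OROR D=WWYY L=OROR
After move 3 (R'): R=RROO U=WBYB F=GWGY D=WGYG B=YBWB
After move 4 (U): U=YWBB F=RRGY R=YBOO B=ORWB L=GWOR
After move 5 (U): U=BYBW F=YBGY R=OROO B=GWWB L=RROR
Query 1: L[1] = R
Query 2: R[2] = O
Query 3: R[3] = O
Query 4: U[1] = Y
Query 5: L[2] = O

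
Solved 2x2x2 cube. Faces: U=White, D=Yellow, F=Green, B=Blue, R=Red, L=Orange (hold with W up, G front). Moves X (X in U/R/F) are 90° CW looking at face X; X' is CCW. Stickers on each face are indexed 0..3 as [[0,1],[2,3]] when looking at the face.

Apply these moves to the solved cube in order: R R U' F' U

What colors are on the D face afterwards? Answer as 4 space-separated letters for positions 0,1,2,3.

After move 1 (R): R=RRRR U=WGWG F=GYGY D=YBYB B=WBWB
After move 2 (R): R=RRRR U=WYWY F=GBGB D=YWYW B=GBGB
After move 3 (U'): U=YYWW F=OOGB R=GBRR B=RRGB L=GBOO
After move 4 (F'): F=OBOG U=YYGR R=WBYR D=BOYW L=GWOW
After move 5 (U): U=GYRY F=WBOG R=RRYR B=GWGB L=OBOW
Query: D face = BOYW

Answer: B O Y W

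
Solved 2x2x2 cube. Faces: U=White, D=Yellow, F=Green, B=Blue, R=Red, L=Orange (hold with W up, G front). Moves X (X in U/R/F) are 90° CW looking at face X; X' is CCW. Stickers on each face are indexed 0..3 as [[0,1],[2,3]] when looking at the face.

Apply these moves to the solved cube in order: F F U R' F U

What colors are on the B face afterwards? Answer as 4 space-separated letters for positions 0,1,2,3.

After move 1 (F): F=GGGG U=WWOO R=WRWR D=RRYY L=OYOY
After move 2 (F): F=GGGG U=WWYY R=OROR D=WWYY L=OROR
After move 3 (U): U=YWYW F=ORGG R=BBOR B=ORBB L=GGOR
After move 4 (R'): R=BRBO U=YBYO F=OWGW D=WRYG B=YRWB
After move 5 (F): F=GOWW U=YBRG R=YROO D=BBYG L=GWOR
After move 6 (U): U=RYGB F=YRWW R=YROO B=GWWB L=GOOR
Query: B face = GWWB

Answer: G W W B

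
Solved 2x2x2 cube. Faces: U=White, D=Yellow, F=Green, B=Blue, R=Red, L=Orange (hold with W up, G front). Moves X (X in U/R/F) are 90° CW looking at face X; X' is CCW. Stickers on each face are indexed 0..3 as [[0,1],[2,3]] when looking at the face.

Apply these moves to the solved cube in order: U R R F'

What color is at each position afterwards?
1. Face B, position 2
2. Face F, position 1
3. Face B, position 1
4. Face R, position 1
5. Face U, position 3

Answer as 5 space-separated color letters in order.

After move 1 (U): U=WWWW F=RRGG R=BBRR B=OOBB L=GGOO
After move 2 (R): R=RBRB U=WRWG F=RYGY D=YBYO B=WOWB
After move 3 (R): R=RRBB U=WYWY F=RBGO D=YWYW B=GORB
After move 4 (F'): F=BORG U=WYRB R=WRYB D=GOYW L=GYOW
Query 1: B[2] = R
Query 2: F[1] = O
Query 3: B[1] = O
Query 4: R[1] = R
Query 5: U[3] = B

Answer: R O O R B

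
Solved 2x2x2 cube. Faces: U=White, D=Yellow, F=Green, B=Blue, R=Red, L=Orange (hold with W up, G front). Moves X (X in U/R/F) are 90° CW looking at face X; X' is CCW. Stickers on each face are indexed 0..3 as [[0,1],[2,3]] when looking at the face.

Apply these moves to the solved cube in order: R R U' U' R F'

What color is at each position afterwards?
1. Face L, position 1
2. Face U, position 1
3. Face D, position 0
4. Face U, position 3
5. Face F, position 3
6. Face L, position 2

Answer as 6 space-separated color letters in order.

Answer: B B R R G O

Derivation:
After move 1 (R): R=RRRR U=WGWG F=GYGY D=YBYB B=WBWB
After move 2 (R): R=RRRR U=WYWY F=GBGB D=YWYW B=GBGB
After move 3 (U'): U=YYWW F=OOGB R=GBRR B=RRGB L=GBOO
After move 4 (U'): U=YWYW F=GBGB R=OORR B=GBGB L=RROO
After move 5 (R): R=RORO U=YBYB F=GWGW D=YGYG B=WBWB
After move 6 (F'): F=WWGG U=YBRR R=GOYO D=ROYG L=RBOY
Query 1: L[1] = B
Query 2: U[1] = B
Query 3: D[0] = R
Query 4: U[3] = R
Query 5: F[3] = G
Query 6: L[2] = O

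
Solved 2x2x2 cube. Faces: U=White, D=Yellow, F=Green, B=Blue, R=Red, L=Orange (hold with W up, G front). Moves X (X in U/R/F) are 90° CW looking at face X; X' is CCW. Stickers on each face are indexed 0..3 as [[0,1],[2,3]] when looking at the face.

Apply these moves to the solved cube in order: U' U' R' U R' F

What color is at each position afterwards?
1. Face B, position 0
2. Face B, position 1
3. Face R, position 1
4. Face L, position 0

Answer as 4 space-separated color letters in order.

After move 1 (U'): U=WWWW F=OOGG R=GGRR B=RRBB L=BBOO
After move 2 (U'): U=WWWW F=BBGG R=OORR B=GGBB L=RROO
After move 3 (R'): R=OROR U=WBWG F=BWGW D=YBYG B=YGYB
After move 4 (U): U=WWGB F=ORGW R=YGOR B=RRYB L=BWOO
After move 5 (R'): R=GRYO U=WYGR F=OWGB D=YRYW B=GRBB
After move 6 (F): F=GOBW U=WYOW R=GRRO D=YGYW L=BYOR
Query 1: B[0] = G
Query 2: B[1] = R
Query 3: R[1] = R
Query 4: L[0] = B

Answer: G R R B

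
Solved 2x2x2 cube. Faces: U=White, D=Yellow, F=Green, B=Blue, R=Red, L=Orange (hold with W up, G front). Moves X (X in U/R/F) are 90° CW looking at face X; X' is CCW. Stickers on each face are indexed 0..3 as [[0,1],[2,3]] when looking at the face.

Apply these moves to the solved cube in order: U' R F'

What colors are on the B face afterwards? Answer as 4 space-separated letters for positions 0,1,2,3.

Answer: W R W B

Derivation:
After move 1 (U'): U=WWWW F=OOGG R=GGRR B=RRBB L=BBOO
After move 2 (R): R=RGRG U=WOWG F=OYGY D=YBYR B=WRWB
After move 3 (F'): F=YYOG U=WORR R=BGYG D=BOYR L=BGOW
Query: B face = WRWB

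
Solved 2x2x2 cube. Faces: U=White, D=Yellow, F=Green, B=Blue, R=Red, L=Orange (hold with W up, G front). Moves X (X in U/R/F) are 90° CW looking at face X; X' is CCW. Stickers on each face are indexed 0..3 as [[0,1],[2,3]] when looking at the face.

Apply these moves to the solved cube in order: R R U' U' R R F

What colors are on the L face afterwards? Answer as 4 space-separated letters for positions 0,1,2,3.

Answer: R Y O W

Derivation:
After move 1 (R): R=RRRR U=WGWG F=GYGY D=YBYB B=WBWB
After move 2 (R): R=RRRR U=WYWY F=GBGB D=YWYW B=GBGB
After move 3 (U'): U=YYWW F=OOGB R=GBRR B=RRGB L=GBOO
After move 4 (U'): U=YWYW F=GBGB R=OORR B=GBGB L=RROO
After move 5 (R): R=RORO U=YBYB F=GWGW D=YGYG B=WBWB
After move 6 (R): R=RROO U=YWYW F=GGGG D=YWYW B=BBBB
After move 7 (F): F=GGGG U=YWOR R=YRWO D=ORYW L=RYOW
Query: L face = RYOW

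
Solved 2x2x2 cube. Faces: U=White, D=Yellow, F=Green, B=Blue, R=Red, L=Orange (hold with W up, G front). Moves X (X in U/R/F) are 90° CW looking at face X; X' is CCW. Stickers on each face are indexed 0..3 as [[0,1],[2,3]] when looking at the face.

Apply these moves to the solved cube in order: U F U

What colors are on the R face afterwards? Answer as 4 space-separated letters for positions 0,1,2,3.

Answer: O O W R

Derivation:
After move 1 (U): U=WWWW F=RRGG R=BBRR B=OOBB L=GGOO
After move 2 (F): F=GRGR U=WWOG R=WBWR D=RBYY L=GYOY
After move 3 (U): U=OWGW F=WBGR R=OOWR B=GYBB L=GROY
Query: R face = OOWR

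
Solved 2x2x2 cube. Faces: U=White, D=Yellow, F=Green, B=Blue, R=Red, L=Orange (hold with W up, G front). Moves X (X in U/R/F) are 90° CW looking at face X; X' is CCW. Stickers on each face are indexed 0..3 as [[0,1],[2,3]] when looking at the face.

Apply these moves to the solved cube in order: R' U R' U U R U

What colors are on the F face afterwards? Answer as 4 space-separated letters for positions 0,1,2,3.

Answer: Y G G W

Derivation:
After move 1 (R'): R=RRRR U=WBWB F=GWGW D=YGYG B=YBYB
After move 2 (U): U=WWBB F=RRGW R=YBRR B=OOYB L=GWOO
After move 3 (R'): R=BRYR U=WYBO F=RWGB D=YRYW B=GOGB
After move 4 (U): U=BWOY F=BRGB R=GOYR B=GWGB L=RWOO
After move 5 (U): U=OBYW F=GOGB R=GWYR B=RWGB L=BROO
After move 6 (R): R=YGRW U=OOYB F=GRGW D=YGYR B=WWBB
After move 7 (U): U=YOBO F=YGGW R=WWRW B=BRBB L=GROO
Query: F face = YGGW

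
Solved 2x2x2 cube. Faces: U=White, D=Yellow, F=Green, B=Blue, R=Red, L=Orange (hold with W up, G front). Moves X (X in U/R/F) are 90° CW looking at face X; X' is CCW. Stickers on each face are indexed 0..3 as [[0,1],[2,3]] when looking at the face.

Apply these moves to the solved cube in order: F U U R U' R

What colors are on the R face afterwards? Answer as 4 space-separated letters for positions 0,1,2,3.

After move 1 (F): F=GGGG U=WWOO R=WRWR D=RRYY L=OYOY
After move 2 (U): U=OWOW F=WRGG R=BBWR B=OYBB L=GGOY
After move 3 (U): U=OOWW F=BBGG R=OYWR B=GGBB L=WROY
After move 4 (R): R=WORY U=OBWG F=BRGY D=RBYG B=WGOB
After move 5 (U'): U=BGOW F=WRGY R=BRRY B=WOOB L=WGOY
After move 6 (R): R=RBYR U=BROY F=WBGG D=ROYW B=WOGB
Query: R face = RBYR

Answer: R B Y R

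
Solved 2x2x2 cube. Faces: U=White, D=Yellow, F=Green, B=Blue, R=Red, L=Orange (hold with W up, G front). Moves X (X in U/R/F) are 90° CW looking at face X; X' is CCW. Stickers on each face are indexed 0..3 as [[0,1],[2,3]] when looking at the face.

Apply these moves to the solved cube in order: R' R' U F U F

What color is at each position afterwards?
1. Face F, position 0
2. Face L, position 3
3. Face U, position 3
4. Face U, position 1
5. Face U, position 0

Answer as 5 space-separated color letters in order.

Answer: B G R W O

Derivation:
After move 1 (R'): R=RRRR U=WBWB F=GWGW D=YGYG B=YBYB
After move 2 (R'): R=RRRR U=WYWY F=GBGB D=YWYW B=GBGB
After move 3 (U): U=WWYY F=RRGB R=GBRR B=OOGB L=GBOO
After move 4 (F): F=GRBR U=WWOB R=YBYR D=RGYW L=GYOW
After move 5 (U): U=OWBW F=YBBR R=OOYR B=GYGB L=GROW
After move 6 (F): F=BYRB U=OWWR R=BOWR D=YOYW L=GROG
Query 1: F[0] = B
Query 2: L[3] = G
Query 3: U[3] = R
Query 4: U[1] = W
Query 5: U[0] = O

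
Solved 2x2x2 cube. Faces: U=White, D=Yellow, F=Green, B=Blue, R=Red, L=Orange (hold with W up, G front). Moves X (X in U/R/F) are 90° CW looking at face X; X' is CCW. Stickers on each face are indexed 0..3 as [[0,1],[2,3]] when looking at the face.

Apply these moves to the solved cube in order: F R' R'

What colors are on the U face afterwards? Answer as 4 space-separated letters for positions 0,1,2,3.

After move 1 (F): F=GGGG U=WWOO R=WRWR D=RRYY L=OYOY
After move 2 (R'): R=RRWW U=WBOB F=GWGO D=RGYG B=YBRB
After move 3 (R'): R=RWRW U=WROY F=GBGB D=RWYO B=GBGB
Query: U face = WROY

Answer: W R O Y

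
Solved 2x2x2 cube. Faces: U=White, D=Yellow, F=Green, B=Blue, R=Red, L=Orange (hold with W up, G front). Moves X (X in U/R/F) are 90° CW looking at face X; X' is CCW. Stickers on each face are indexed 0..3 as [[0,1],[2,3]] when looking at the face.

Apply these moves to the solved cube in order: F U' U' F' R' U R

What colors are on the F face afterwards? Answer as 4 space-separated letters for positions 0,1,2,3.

After move 1 (F): F=GGGG U=WWOO R=WRWR D=RRYY L=OYOY
After move 2 (U'): U=WOWO F=OYGG R=GGWR B=WRBB L=BBOY
After move 3 (U'): U=OOWW F=BBGG R=OYWR B=GGBB L=WROY
After move 4 (F'): F=BGBG U=OOOW R=RYRR D=RYYY L=WWOW
After move 5 (R'): R=YRRR U=OBOG F=BOBW D=RGYG B=YGYB
After move 6 (U): U=OOGB F=YRBW R=YGRR B=WWYB L=BOOW
After move 7 (R): R=RYRG U=ORGW F=YGBG D=RYYW B=BWOB
Query: F face = YGBG

Answer: Y G B G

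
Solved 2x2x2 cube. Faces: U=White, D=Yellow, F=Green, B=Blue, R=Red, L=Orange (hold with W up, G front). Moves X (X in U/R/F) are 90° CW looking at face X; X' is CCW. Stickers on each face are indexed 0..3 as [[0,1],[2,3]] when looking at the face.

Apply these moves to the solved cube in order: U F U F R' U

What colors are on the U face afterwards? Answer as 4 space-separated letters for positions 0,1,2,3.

Answer: Y O G B

Derivation:
After move 1 (U): U=WWWW F=RRGG R=BBRR B=OOBB L=GGOO
After move 2 (F): F=GRGR U=WWOG R=WBWR D=RBYY L=GYOY
After move 3 (U): U=OWGW F=WBGR R=OOWR B=GYBB L=GROY
After move 4 (F): F=GWRB U=OWYR R=GOWR D=WOYY L=GROB
After move 5 (R'): R=ORGW U=OBYG F=GWRR D=WWYB B=YYOB
After move 6 (U): U=YOGB F=ORRR R=YYGW B=GROB L=GWOB
Query: U face = YOGB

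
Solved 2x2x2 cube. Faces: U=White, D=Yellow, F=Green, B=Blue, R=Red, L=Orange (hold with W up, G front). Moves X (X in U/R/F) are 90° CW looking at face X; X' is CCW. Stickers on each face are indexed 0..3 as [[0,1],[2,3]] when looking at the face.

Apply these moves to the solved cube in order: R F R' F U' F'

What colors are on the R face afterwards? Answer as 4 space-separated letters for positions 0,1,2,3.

After move 1 (R): R=RRRR U=WGWG F=GYGY D=YBYB B=WBWB
After move 2 (F): F=GGYY U=WGOO R=WRGR D=RRYB L=OYOB
After move 3 (R'): R=RRWG U=WWOW F=GGYO D=RGYY B=BBRB
After move 4 (F): F=YGOG U=WWBY R=ORWG D=WRYY L=OROG
After move 5 (U'): U=WYWB F=OROG R=YGWG B=ORRB L=BBOG
After move 6 (F'): F=RGOO U=WYYW R=RGWG D=BGYY L=BBOW
Query: R face = RGWG

Answer: R G W G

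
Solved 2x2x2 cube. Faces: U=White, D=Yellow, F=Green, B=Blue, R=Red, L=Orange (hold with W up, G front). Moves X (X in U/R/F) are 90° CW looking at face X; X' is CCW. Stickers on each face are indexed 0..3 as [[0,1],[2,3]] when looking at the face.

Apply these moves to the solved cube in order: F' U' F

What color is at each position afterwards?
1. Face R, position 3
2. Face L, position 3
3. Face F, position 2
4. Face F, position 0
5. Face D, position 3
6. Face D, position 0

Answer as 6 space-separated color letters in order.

After move 1 (F'): F=GGGG U=WWRR R=YRYR D=OOYY L=OWOW
After move 2 (U'): U=WRWR F=OWGG R=GGYR B=YRBB L=BBOW
After move 3 (F): F=GOGW U=WRWB R=WGRR D=YGYY L=BOOO
Query 1: R[3] = R
Query 2: L[3] = O
Query 3: F[2] = G
Query 4: F[0] = G
Query 5: D[3] = Y
Query 6: D[0] = Y

Answer: R O G G Y Y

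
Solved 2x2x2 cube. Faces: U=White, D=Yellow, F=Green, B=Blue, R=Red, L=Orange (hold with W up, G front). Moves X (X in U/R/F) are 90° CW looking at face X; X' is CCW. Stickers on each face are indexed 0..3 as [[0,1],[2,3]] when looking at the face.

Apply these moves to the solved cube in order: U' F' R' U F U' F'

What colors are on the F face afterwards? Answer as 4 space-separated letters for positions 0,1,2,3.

Answer: B R O R

Derivation:
After move 1 (U'): U=WWWW F=OOGG R=GGRR B=RRBB L=BBOO
After move 2 (F'): F=OGOG U=WWGR R=YGYR D=BOYY L=BWOW
After move 3 (R'): R=GRYY U=WBGR F=OWOR D=BGYG B=YROB
After move 4 (U): U=GWRB F=GROR R=YRYY B=BWOB L=OWOW
After move 5 (F): F=OGRR U=GWWW R=RRBY D=YYYG L=OBOG
After move 6 (U'): U=WWGW F=OBRR R=OGBY B=RROB L=BWOG
After move 7 (F'): F=BROR U=WWOB R=YGYY D=WGYG L=BWOG
Query: F face = BROR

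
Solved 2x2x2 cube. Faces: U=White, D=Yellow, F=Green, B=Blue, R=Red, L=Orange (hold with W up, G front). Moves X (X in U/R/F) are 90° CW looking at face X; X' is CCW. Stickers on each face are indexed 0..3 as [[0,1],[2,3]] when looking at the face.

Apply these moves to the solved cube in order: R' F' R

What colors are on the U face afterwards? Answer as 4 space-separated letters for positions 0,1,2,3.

Answer: W W R G

Derivation:
After move 1 (R'): R=RRRR U=WBWB F=GWGW D=YGYG B=YBYB
After move 2 (F'): F=WWGG U=WBRR R=GRYR D=OOYG L=OBOW
After move 3 (R): R=YGRR U=WWRG F=WOGG D=OYYY B=RBBB
Query: U face = WWRG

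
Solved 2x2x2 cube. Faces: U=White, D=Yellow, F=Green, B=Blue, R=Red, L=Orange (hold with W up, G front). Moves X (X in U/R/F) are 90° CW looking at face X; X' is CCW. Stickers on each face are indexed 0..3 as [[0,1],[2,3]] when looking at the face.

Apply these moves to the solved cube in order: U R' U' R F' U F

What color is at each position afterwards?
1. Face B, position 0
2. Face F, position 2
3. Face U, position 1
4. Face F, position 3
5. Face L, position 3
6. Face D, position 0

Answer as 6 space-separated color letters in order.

After move 1 (U): U=WWWW F=RRGG R=BBRR B=OOBB L=GGOO
After move 2 (R'): R=BRBR U=WBWO F=RWGW D=YRYG B=YOYB
After move 3 (U'): U=BOWW F=GGGW R=RWBR B=BRYB L=YOOO
After move 4 (R): R=BRRW U=BGWW F=GRGG D=YYYB B=WROB
After move 5 (F'): F=RGGG U=BGBR R=YRYW D=OOYB L=YWOW
After move 6 (U): U=BBRG F=YRGG R=WRYW B=YWOB L=RGOW
After move 7 (F): F=GYGR U=BBWG R=RRGW D=YWYB L=ROOO
Query 1: B[0] = Y
Query 2: F[2] = G
Query 3: U[1] = B
Query 4: F[3] = R
Query 5: L[3] = O
Query 6: D[0] = Y

Answer: Y G B R O Y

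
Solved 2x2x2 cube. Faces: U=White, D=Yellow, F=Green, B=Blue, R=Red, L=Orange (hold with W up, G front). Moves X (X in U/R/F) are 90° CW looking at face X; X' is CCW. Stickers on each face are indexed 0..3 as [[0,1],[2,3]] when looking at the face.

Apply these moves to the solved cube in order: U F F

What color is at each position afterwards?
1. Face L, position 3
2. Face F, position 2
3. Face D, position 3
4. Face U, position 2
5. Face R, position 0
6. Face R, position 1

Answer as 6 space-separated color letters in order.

Answer: B R Y Y O B

Derivation:
After move 1 (U): U=WWWW F=RRGG R=BBRR B=OOBB L=GGOO
After move 2 (F): F=GRGR U=WWOG R=WBWR D=RBYY L=GYOY
After move 3 (F): F=GGRR U=WWYY R=OBGR D=WWYY L=GROB
Query 1: L[3] = B
Query 2: F[2] = R
Query 3: D[3] = Y
Query 4: U[2] = Y
Query 5: R[0] = O
Query 6: R[1] = B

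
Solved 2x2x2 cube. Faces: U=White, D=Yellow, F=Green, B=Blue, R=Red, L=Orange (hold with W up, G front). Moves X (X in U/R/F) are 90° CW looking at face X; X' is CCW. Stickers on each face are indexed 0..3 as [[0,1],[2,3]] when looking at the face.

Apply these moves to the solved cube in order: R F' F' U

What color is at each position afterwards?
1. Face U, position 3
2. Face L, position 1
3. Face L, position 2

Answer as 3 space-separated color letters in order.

Answer: G G O

Derivation:
After move 1 (R): R=RRRR U=WGWG F=GYGY D=YBYB B=WBWB
After move 2 (F'): F=YYGG U=WGRR R=BRYR D=OOYB L=OGOW
After move 3 (F'): F=YGYG U=WGBY R=OROR D=GWYB L=OROR
After move 4 (U): U=BWYG F=ORYG R=WBOR B=ORWB L=YGOR
Query 1: U[3] = G
Query 2: L[1] = G
Query 3: L[2] = O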